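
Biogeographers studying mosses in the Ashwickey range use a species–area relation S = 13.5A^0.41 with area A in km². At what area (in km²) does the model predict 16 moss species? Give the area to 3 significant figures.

16 = 13.5 × A^0.41  ⇒  A^0.41 = 16/13.5 = 1.185
ln A = ln(1.185) / 0.41 = 0.1699 / 0.41 = 0.4144
A = e^0.4144 ≈ 1.513 km²

1.51 km²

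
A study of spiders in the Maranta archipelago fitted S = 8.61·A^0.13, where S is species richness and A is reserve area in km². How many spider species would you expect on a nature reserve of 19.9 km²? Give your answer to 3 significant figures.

S = 8.61 × 19.9^0.13
ln S = ln 8.61 + 0.13 × ln 19.9 = 2.1529 + 0.13 × 2.9907 = 2.5417
S = e^2.5417 ≈ 12.7

12.7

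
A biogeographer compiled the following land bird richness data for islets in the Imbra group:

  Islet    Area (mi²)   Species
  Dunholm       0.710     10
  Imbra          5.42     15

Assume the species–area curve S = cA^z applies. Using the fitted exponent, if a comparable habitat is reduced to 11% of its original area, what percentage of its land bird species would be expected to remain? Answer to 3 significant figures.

64.4%

z = ln(15/10) / ln(5.42/0.71) = 0.4055 / 2.0326 = 0.1995
S_new/S_old = (A_new/A_old)^z = 0.11^0.1995 = exp(0.1995 × -2.2073) = 0.6438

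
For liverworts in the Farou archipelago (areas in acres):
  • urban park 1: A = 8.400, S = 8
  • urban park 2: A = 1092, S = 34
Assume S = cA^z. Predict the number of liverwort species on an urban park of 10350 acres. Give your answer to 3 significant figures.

66.3

z = ln(34/8) / ln(1092/8.4) = 1.4469 / 4.8675 = 0.2973
c = 8 / 8.4^0.2973 = 8 / 1.883 = 4.25
S₃ = 4.25 × 10350^0.2973 = 4.25 × 15.61 ≈ 66.35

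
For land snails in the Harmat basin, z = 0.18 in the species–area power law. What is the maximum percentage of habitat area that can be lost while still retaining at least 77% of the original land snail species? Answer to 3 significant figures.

76.6%

Need (A_new/A_old)^0.18 = 0.77, so A_new/A_old = 0.77^(1/0.18) = 0.77^5.556
ln(A_new/A_old) = ln 0.77 / 0.18 = -0.2614 / 0.18 = -1.4520
A_new/A_old = e^-1.4520 ≈ 0.2341
Fraction that can be lost = 1 − 0.2341 = 0.7659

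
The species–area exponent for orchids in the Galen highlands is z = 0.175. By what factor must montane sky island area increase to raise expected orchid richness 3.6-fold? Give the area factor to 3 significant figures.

(A₂/A₁)^0.175 = 3.6, so A₂/A₁ = 3.6^(1/0.175) = 3.6^5.714
ln(A₂/A₁) = ln 3.6 / 0.175 = 1.2809 / 0.175 = 7.3196
A₂/A₁ = e^7.3196 ≈ 1510

1510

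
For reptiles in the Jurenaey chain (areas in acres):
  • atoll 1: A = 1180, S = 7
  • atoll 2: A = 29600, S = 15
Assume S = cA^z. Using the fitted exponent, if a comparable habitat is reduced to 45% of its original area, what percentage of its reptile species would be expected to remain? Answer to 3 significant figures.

82.8%

z = ln(15/7) / ln(29600/1180) = 0.7621 / 3.2223 = 0.2365
S_new/S_old = (A_new/A_old)^z = 0.45^0.2365 = exp(0.2365 × -0.7985) = 0.8279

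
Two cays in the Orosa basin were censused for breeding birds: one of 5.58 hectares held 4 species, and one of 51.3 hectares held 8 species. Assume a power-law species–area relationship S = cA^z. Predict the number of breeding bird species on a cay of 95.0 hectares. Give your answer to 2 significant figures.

z = ln(8/4) / ln(51.3/5.58) = 0.6931 / 2.2185 = 0.3124
c = 4 / 5.58^0.3124 = 4 / 1.711 = 2.338
S₃ = 2.338 × 95^0.3124 = 2.338 × 4.149 ≈ 9.698

9.7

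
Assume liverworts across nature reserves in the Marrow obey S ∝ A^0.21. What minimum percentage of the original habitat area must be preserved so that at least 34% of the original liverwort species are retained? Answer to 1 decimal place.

0.6%

Need (A_new/A_old)^0.21 = 0.34, so A_new/A_old = 0.34^(1/0.21) = 0.34^4.762
ln(A_new/A_old) = ln 0.34 / 0.21 = -1.0788 / 0.21 = -5.1372
A_new/A_old = e^-5.1372 ≈ 0.005874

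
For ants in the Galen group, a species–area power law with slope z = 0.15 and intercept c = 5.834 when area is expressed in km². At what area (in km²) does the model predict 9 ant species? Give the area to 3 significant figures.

9 = 5.834 × A^0.15  ⇒  A^0.15 = 9/5.834 = 1.543
ln A = ln(1.543) / 0.15 = 0.4335 / 0.15 = 2.8901
A = e^2.8901 ≈ 18 km²

18.0 km²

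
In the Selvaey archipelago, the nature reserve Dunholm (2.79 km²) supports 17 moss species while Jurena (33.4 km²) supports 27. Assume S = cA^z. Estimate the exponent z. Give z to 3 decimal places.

Taking logs: ln S = ln c + z ln A, so z = (ln S₂ − ln S₁)/(ln A₂ − ln A₁).
z = ln(27/17) / ln(33.4/2.79) = ln(1.588) / ln(11.97) = 0.4626 / 2.4825 = 0.1864

0.186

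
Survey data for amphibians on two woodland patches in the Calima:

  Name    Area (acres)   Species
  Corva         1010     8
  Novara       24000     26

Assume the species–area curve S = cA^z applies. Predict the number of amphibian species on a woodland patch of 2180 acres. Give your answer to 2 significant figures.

z = ln(26/8) / ln(24000/1010) = 1.1787 / 3.1681 = 0.3720
c = 8 / 1010^0.3720 = 8 / 13.11 = 0.6101
S₃ = 0.6101 × 2180^0.3720 = 0.6101 × 17.46 ≈ 10.65

11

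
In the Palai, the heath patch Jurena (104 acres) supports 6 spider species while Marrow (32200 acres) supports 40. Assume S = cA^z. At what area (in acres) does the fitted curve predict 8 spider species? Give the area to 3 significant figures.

z = ln(40/6) / ln(32200/104) = 1.8971 / 5.7353 = 0.3308
c = 6 / 104^0.3308 = 6 / 4.647 = 1.291
A = (8/1.291)^(1/0.3308) ⇒ ln A = ln(6.196)/0.3308 = 5.5141
A = e^5.5141 ≈ 248.2 acres

248 acres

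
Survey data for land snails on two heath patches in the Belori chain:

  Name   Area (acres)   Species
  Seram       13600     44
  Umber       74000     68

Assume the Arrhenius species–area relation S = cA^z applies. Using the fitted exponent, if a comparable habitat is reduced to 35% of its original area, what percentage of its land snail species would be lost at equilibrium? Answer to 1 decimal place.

23.6%

z = ln(68/44) / ln(74000/13600) = 0.4353 / 1.6940 = 0.2570
S_new/S_old = (A_new/A_old)^z = 0.35^0.2570 = exp(0.2570 × -1.0498) = 0.7635
Fraction lost = 1 − 0.7635 = 0.2365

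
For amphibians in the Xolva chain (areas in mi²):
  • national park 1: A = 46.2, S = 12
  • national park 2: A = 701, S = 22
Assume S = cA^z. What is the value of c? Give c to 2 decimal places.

5.11

z = ln(S₂/S₁) / ln(A₂/A₁) = ln(22/12) / ln(701/46.2) = 0.6061 / 2.7195 = 0.2229
c = S₁ / A₁^z = 12 / 46.2^0.2229 = 12 / 2.35 = 5.107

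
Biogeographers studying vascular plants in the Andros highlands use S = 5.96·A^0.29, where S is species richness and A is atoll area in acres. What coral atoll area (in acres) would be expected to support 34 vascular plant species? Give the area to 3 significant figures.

405 acres

34 = 5.96 × A^0.29  ⇒  A^0.29 = 34/5.96 = 5.705
ln A = ln(5.705) / 0.29 = 1.7413 / 0.29 = 6.0044
A = e^6.0044 ≈ 405.2 acres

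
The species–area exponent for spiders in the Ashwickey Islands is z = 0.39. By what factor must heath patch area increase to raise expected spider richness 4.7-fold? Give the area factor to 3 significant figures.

(A₂/A₁)^0.39 = 4.7, so A₂/A₁ = 4.7^(1/0.39) = 4.7^2.564
ln(A₂/A₁) = ln 4.7 / 0.39 = 1.5476 / 0.39 = 3.9681
A₂/A₁ = e^3.9681 ≈ 52.88

52.9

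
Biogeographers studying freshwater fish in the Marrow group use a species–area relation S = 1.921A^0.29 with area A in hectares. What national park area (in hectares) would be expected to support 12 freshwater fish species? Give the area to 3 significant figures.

554 hectares

12 = 1.921 × A^0.29  ⇒  A^0.29 = 12/1.921 = 6.247
ln A = ln(6.247) / 0.29 = 1.8321 / 0.29 = 6.3175
A = e^6.3175 ≈ 554.2 hectares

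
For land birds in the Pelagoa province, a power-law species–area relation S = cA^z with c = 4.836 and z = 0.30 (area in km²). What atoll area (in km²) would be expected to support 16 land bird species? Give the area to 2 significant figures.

16 = 4.836 × A^0.3  ⇒  A^0.3 = 16/4.836 = 3.309
ln A = ln(3.309) / 0.3 = 1.1965 / 0.3 = 3.9883
A = e^3.9883 ≈ 53.97 km²

54 km²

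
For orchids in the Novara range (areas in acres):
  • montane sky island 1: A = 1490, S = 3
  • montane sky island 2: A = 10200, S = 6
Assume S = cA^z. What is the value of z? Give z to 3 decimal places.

0.360

Taking logs: ln S = ln c + z ln A, so z = (ln S₂ − ln S₁)/(ln A₂ − ln A₁).
z = ln(6/3) / ln(10200/1490) = ln(2) / ln(6.846) = 0.6931 / 1.9236 = 0.3603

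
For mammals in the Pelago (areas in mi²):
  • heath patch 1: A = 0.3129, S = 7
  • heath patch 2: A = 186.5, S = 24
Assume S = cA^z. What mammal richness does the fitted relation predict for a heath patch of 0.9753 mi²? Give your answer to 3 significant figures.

z = ln(24/7) / ln(186.5/0.3129) = 1.2321 / 6.3903 = 0.1928
c = 7 / 0.3129^0.1928 = 7 / 0.7993 = 8.758
S₃ = 8.758 × 0.9753^0.1928 = 8.758 × 0.9952 ≈ 8.716

8.72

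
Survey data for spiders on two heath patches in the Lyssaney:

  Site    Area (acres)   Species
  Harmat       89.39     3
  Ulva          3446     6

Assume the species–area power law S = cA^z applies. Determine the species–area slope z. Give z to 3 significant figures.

0.190

Taking logs: ln S = ln c + z ln A, so z = (ln S₂ − ln S₁)/(ln A₂ − ln A₁).
z = ln(6/3) / ln(3446/89.39) = ln(2) / ln(38.55) = 0.6931 / 3.6520 = 0.1898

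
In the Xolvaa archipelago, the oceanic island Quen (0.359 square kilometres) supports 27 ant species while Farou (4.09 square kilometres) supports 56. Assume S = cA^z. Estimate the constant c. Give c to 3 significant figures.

36.7

z = ln(S₂/S₁) / ln(A₂/A₁) = ln(56/27) / ln(4.09/0.359) = 0.7295 / 2.4330 = 0.2998
c = S₁ / A₁^z = 27 / 0.359^0.2998 = 27 / 0.7355 = 36.71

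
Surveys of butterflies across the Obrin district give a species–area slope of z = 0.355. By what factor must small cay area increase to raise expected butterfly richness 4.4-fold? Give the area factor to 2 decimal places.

(A₂/A₁)^0.355 = 4.4, so A₂/A₁ = 4.4^(1/0.355) = 4.4^2.817
ln(A₂/A₁) = ln 4.4 / 0.355 = 1.4816 / 0.355 = 4.1735
A₂/A₁ = e^4.1735 ≈ 64.94

64.94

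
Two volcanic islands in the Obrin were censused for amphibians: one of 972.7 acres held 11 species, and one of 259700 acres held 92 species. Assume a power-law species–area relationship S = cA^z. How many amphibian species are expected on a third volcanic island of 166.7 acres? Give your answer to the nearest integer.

z = ln(92/11) / ln(259700/972.7) = 2.1239 / 5.5872 = 0.3801
c = 11 / 972.7^0.3801 = 11 / 13.67 = 0.8046
S₃ = 0.8046 × 166.7^0.3801 = 0.8046 × 6.993 ≈ 5.626

6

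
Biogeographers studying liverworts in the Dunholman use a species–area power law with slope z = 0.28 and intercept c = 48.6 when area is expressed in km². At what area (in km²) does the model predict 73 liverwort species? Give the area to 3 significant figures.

4.28 km²

73 = 48.6 × A^0.28  ⇒  A^0.28 = 73/48.6 = 1.502
ln A = ln(1.502) / 0.28 = 0.4068 / 0.28 = 1.4530
A = e^1.4530 ≈ 4.276 km²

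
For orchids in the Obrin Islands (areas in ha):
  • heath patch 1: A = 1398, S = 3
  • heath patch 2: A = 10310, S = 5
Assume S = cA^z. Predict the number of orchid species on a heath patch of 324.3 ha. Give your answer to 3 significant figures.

2.06

z = ln(5/3) / ln(10310/1398) = 0.5108 / 1.9981 = 0.2557
c = 3 / 1398^0.2557 = 3 / 6.371 = 0.4709
S₃ = 0.4709 × 324.3^0.2557 = 0.4709 × 4.385 ≈ 2.065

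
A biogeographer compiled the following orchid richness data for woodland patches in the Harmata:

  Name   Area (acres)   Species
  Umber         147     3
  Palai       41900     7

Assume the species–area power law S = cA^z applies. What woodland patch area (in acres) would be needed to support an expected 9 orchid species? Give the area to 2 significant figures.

220000 acres

z = ln(7/3) / ln(41900/147) = 0.8473 / 5.6526 = 0.1499
c = 3 / 147^0.1499 = 3 / 2.113 = 1.42
A = (9/1.42)^(1/0.1499) ⇒ ln A = ln(6.339)/0.1499 = 12.3196
A = e^12.3196 ≈ 224054 acres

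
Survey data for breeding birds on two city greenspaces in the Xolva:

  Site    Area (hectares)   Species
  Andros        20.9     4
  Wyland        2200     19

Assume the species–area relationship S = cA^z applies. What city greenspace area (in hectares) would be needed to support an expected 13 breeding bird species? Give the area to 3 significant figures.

708 hectares

z = ln(19/4) / ln(2200/20.9) = 1.5581 / 4.6565 = 0.3346
c = 4 / 20.9^0.3346 = 4 / 2.765 = 1.446
A = (13/1.446)^(1/0.3346) ⇒ ln A = ln(8.987)/0.3346 = 6.5621
A = e^6.5621 ≈ 707.8 hectares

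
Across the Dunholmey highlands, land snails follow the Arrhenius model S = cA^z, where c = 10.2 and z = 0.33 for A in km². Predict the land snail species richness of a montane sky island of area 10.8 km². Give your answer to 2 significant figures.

S = 10.2 × 10.8^0.33
ln S = ln 10.2 + 0.33 × ln 10.8 = 2.3224 + 0.33 × 2.3795 = 3.1076
S = e^3.1076 ≈ 22.37

22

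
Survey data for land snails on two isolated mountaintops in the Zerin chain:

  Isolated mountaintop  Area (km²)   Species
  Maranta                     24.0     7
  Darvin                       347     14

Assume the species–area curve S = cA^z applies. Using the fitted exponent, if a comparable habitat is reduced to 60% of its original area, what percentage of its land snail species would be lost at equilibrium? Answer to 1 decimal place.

12.4%

z = ln(14/7) / ln(347/24) = 0.6931 / 2.6713 = 0.2595
S_new/S_old = (A_new/A_old)^z = 0.6^0.2595 = exp(0.2595 × -0.5108) = 0.8759
Fraction lost = 1 − 0.8759 = 0.1241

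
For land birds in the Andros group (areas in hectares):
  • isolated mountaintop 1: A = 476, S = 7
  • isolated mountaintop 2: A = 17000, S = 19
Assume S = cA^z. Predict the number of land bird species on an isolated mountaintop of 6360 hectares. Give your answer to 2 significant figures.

14

z = ln(19/7) / ln(17000/476) = 0.9985 / 3.5756 = 0.2793
c = 7 / 476^0.2793 = 7 / 5.595 = 1.251
S₃ = 1.251 × 6360^0.2793 = 1.251 × 11.54 ≈ 14.44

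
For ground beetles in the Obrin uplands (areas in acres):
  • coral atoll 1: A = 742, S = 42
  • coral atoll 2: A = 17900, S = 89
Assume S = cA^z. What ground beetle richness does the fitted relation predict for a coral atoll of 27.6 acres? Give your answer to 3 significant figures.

19.3

z = ln(89/42) / ln(17900/742) = 0.7510 / 3.1832 = 0.2359
c = 42 / 742^0.2359 = 42 / 4.755 = 8.832
S₃ = 8.832 × 27.6^0.2359 = 8.832 × 2.187 ≈ 19.32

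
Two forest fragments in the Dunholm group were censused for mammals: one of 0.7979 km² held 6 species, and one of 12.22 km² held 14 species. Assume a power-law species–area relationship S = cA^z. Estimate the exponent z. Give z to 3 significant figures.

0.310

Taking logs: ln S = ln c + z ln A, so z = (ln S₂ − ln S₁)/(ln A₂ − ln A₁).
z = ln(14/6) / ln(12.22/0.7979) = ln(2.333) / ln(15.32) = 0.8473 / 2.7288 = 0.3105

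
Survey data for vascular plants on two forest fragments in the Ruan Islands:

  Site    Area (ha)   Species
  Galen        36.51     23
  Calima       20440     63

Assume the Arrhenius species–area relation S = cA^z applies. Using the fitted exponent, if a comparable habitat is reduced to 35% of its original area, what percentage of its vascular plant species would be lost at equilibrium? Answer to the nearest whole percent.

z = ln(63/23) / ln(20440/36.51) = 1.0076 / 6.3277 = 0.1592
S_new/S_old = (A_new/A_old)^z = 0.35^0.1592 = exp(0.1592 × -1.0498) = 0.846
Fraction lost = 1 − 0.846 = 0.154

15%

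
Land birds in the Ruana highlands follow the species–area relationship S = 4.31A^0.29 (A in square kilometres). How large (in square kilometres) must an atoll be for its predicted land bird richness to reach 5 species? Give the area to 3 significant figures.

1.67 square kilometres

5 = 4.31 × A^0.29  ⇒  A^0.29 = 5/4.31 = 1.16
ln A = ln(1.16) / 0.29 = 0.1485 / 0.29 = 0.5121
A = e^0.5121 ≈ 1.669 square kilometres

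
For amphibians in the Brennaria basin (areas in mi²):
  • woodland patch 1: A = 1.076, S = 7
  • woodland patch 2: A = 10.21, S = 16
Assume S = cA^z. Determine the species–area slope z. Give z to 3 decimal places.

0.367

Taking logs: ln S = ln c + z ln A, so z = (ln S₂ − ln S₁)/(ln A₂ − ln A₁).
z = ln(16/7) / ln(10.21/1.076) = ln(2.286) / ln(9.489) = 0.8267 / 2.2501 = 0.3674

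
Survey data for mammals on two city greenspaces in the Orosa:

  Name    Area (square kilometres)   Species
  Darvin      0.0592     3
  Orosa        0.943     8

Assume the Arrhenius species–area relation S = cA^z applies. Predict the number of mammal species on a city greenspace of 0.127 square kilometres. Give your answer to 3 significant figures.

z = ln(8/3) / ln(0.943/0.0592) = 0.9808 / 2.7681 = 0.3543
c = 3 / 0.0592^0.3543 = 3 / 0.3673 = 8.168
S₃ = 8.168 × 0.127^0.3543 = 8.168 × 0.4813 ≈ 3.932

3.93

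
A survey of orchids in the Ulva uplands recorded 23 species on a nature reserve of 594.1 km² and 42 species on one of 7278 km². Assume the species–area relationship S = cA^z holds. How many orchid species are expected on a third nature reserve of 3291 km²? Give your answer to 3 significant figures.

z = ln(42/23) / ln(7278/594.1) = 0.6022 / 2.5056 = 0.2403
c = 23 / 594.1^0.2403 = 23 / 4.641 = 4.955
S₃ = 4.955 × 3291^0.2403 = 4.955 × 7.004 ≈ 34.71

34.7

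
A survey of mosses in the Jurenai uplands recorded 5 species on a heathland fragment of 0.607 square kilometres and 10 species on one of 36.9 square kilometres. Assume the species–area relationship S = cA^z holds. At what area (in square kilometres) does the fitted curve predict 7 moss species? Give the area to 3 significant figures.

z = ln(10/5) / ln(36.9/0.607) = 0.6931 / 4.1074 = 0.1688
c = 5 / 0.607^0.1688 = 5 / 0.9192 = 5.439
A = (7/5.439)^(1/0.1688) ⇒ ln A = ln(1.287)/0.1688 = 1.4946
A = e^1.4946 ≈ 4.458 square kilometres

4.46 square kilometres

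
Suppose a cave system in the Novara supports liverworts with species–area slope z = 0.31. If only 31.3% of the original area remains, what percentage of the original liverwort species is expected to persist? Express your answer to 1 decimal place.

S_new/S_old = (A_new/A_old)^z = 0.313^0.31
= exp(0.31 × ln 0.313) = exp(0.31 × -1.1616) = exp(-0.3601) ≈ 0.6976

69.8%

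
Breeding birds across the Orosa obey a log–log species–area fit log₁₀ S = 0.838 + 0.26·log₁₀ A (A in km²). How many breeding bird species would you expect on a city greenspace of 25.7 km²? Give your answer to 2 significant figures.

S = 6.887 × 25.7^0.26 = 6.887 × 2.326 ≈ 16.02

16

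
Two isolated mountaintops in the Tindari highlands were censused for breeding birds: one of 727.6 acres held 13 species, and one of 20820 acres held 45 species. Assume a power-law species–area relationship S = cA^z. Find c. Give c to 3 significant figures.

1.13

z = ln(S₂/S₁) / ln(A₂/A₁) = ln(45/13) / ln(20820/727.6) = 1.2417 / 3.3539 = 0.3702
c = S₁ / A₁^z = 13 / 727.6^0.3702 = 13 / 11.47 = 1.133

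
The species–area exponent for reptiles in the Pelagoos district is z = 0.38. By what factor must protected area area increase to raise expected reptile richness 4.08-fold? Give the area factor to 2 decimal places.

(A₂/A₁)^0.38 = 4.08, so A₂/A₁ = 4.08^(1/0.38) = 4.08^2.632
ln(A₂/A₁) = ln 4.08 / 0.38 = 1.4061 / 0.38 = 3.7003
A₂/A₁ = e^3.7003 ≈ 40.46

40.46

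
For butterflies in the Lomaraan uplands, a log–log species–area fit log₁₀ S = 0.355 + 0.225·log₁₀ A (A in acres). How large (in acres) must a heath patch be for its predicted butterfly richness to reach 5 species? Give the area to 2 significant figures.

5 = 2.265 × A^0.225  ⇒  A^0.225 = 5/2.265 = 2.208
ln A = ln(2.208) / 0.225 = 0.7920 / 0.225 = 3.5201
A = e^3.5201 ≈ 33.79 acres

34 acres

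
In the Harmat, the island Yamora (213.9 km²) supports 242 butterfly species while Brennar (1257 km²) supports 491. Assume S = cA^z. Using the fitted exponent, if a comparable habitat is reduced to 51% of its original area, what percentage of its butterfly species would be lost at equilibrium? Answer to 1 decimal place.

23.6%

z = ln(491/242) / ln(1257/213.9) = 0.7075 / 1.7710 = 0.3995
S_new/S_old = (A_new/A_old)^z = 0.51^0.3995 = exp(0.3995 × -0.6733) = 0.7641
Fraction lost = 1 − 0.7641 = 0.2359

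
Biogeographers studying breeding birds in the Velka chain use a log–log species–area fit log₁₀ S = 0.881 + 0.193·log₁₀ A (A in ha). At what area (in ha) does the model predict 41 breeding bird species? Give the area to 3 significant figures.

41 = 7.603 × A^0.193  ⇒  A^0.193 = 41/7.603 = 5.392
ln A = ln(5.392) / 0.193 = 1.6850 / 0.193 = 8.7305
A = e^8.7305 ≈ 6189 ha

6190 ha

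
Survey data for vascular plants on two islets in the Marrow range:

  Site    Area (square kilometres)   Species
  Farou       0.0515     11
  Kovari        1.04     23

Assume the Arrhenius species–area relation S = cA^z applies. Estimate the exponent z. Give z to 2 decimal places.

0.25

Taking logs: ln S = ln c + z ln A, so z = (ln S₂ − ln S₁)/(ln A₂ − ln A₁).
z = ln(23/11) / ln(1.04/0.0515) = ln(2.091) / ln(20.19) = 0.7376 / 3.0054 = 0.2454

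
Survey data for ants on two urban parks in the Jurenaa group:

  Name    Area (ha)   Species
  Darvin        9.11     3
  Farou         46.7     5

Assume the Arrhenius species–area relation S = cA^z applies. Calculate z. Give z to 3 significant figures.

0.313

Taking logs: ln S = ln c + z ln A, so z = (ln S₂ − ln S₁)/(ln A₂ − ln A₁).
z = ln(5/3) / ln(46.7/9.11) = ln(1.667) / ln(5.126) = 0.5108 / 1.6344 = 0.3126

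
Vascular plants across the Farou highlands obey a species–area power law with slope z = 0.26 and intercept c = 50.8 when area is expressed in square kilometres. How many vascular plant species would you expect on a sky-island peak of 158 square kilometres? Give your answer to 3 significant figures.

189

S = 50.8 × 158^0.26
ln S = ln 50.8 + 0.26 × ln 158 = 3.9279 + 0.26 × 5.0626 = 5.2442
S = e^5.2442 ≈ 189.5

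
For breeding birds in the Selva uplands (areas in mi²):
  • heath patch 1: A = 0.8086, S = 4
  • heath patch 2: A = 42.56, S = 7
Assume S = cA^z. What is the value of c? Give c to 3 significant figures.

z = ln(S₂/S₁) / ln(A₂/A₁) = ln(7/4) / ln(42.56/0.8086) = 0.5596 / 3.9634 = 0.1412
c = S₁ / A₁^z = 4 / 0.8086^0.1412 = 4 / 0.9704 = 4.122

4.12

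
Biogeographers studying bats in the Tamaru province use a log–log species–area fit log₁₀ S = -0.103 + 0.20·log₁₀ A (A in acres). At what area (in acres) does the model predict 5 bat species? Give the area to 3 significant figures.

10200 acres

5 = 0.7889 × A^0.2  ⇒  A^0.2 = 5/0.7889 = 6.338
ln A = ln(6.338) / 0.2 = 1.8466 / 0.2 = 9.2330
A = e^9.2330 ≈ 10229 acres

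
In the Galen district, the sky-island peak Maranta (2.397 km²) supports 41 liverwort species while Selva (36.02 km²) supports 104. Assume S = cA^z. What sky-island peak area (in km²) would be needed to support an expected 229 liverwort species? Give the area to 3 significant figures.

z = ln(104/41) / ln(36.02/2.397) = 0.9308 / 2.7099 = 0.3435
c = 41 / 2.397^0.3435 = 41 / 1.35 = 30.36
A = (229/30.36)^(1/0.3435) ⇒ ln A = ln(7.542)/0.3435 = 5.8820
A = e^5.8820 ≈ 358.5 km²

359 km²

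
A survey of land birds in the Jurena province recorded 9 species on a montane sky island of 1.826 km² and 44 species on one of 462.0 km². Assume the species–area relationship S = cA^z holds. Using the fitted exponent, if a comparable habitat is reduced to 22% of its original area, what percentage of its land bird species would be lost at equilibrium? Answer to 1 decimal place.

z = ln(44/9) / ln(462/1.826) = 1.5870 / 5.5334 = 0.2868
S_new/S_old = (A_new/A_old)^z = 0.22^0.2868 = exp(0.2868 × -1.5141) = 0.6478
Fraction lost = 1 − 0.6478 = 0.3522

35.2%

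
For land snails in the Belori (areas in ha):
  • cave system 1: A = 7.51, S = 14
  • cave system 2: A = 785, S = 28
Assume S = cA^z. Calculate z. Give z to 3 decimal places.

0.149

Taking logs: ln S = ln c + z ln A, so z = (ln S₂ − ln S₁)/(ln A₂ − ln A₁).
z = ln(28/14) / ln(785/7.51) = ln(2) / ln(104.5) = 0.6931 / 4.6494 = 0.1491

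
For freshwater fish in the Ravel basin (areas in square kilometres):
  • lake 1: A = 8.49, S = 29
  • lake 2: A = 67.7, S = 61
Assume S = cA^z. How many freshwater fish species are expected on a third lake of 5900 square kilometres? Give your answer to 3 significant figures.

z = ln(61/29) / ln(67.7/8.49) = 0.7436 / 2.0762 = 0.3581
c = 29 / 8.49^0.3581 = 29 / 2.151 = 13.48
S₃ = 13.48 × 5900^0.3581 = 13.48 × 22.41 ≈ 302.2

302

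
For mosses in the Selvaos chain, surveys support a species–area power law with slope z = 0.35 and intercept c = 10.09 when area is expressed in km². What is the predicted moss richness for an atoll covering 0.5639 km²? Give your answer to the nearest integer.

8

S = 10.09 × 0.5639^0.35
ln S = ln 10.09 + 0.35 × ln 0.5639 = 2.3115 + 0.35 × -0.5729 = 2.1110
S = e^2.1110 ≈ 8.257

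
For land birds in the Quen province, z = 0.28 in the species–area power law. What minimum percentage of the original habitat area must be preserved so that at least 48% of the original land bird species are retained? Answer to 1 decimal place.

7.3%

Need (A_new/A_old)^0.28 = 0.48, so A_new/A_old = 0.48^(1/0.28) = 0.48^3.571
ln(A_new/A_old) = ln 0.48 / 0.28 = -0.7340 / 0.28 = -2.6213
A_new/A_old = e^-2.6213 ≈ 0.07271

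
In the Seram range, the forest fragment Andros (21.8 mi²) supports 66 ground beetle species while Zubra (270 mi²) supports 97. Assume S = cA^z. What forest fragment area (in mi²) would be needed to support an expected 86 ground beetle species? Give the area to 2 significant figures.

120 mi²

z = ln(97/66) / ln(270/21.8) = 0.3851 / 2.5165 = 0.1530
c = 66 / 21.8^0.1530 = 66 / 1.603 = 41.19
A = (86/41.19)^(1/0.1530) ⇒ ln A = ln(2.088)/0.1530 = 4.8118
A = e^4.8118 ≈ 123 mi²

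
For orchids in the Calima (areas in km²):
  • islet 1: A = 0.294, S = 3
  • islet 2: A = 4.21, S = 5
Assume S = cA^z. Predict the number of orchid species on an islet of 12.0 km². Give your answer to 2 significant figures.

z = ln(5/3) / ln(4.21/0.294) = 0.5108 / 2.6616 = 0.1919
c = 3 / 0.294^0.1919 = 3 / 0.7906 = 3.795
S₃ = 3.795 × 12^0.1919 = 3.795 × 1.611 ≈ 6.113

6.1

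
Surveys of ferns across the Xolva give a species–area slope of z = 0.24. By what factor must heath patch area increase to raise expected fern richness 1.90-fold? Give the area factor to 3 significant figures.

(A₂/A₁)^0.24 = 1.9, so A₂/A₁ = 1.9^(1/0.24) = 1.9^4.167
ln(A₂/A₁) = ln 1.9 / 0.24 = 0.6419 / 0.24 = 2.6744
A₂/A₁ = e^2.6744 ≈ 14.5

14.5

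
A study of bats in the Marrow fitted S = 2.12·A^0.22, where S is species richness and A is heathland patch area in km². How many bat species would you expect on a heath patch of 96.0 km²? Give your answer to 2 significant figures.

5.8

S = 2.12 × 96^0.22 = 2.12 × 2.73 ≈ 5.787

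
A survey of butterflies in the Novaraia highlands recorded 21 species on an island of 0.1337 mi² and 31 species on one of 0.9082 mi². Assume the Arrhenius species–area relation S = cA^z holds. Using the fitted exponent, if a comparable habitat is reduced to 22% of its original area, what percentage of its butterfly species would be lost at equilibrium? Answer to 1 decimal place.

z = ln(31/21) / ln(0.9082/0.1337) = 0.3895 / 1.9159 = 0.2033
S_new/S_old = (A_new/A_old)^z = 0.22^0.2033 = exp(0.2033 × -1.5141) = 0.7351
Fraction lost = 1 − 0.7351 = 0.2649

26.5%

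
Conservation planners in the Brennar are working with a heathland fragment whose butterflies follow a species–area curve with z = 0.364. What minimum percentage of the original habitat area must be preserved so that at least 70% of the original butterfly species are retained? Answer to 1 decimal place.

Need (A_new/A_old)^0.364 = 0.7, so A_new/A_old = 0.7^(1/0.364) = 0.7^2.747
ln(A_new/A_old) = ln 0.7 / 0.364 = -0.3567 / 0.364 = -0.9799
A_new/A_old = e^-0.9799 ≈ 0.3754

37.5%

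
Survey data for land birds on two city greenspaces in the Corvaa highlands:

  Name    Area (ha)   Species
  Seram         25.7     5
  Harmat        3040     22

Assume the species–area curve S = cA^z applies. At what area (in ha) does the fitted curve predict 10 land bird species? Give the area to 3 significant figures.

z = ln(22/5) / ln(3040/25.7) = 1.4816 / 4.7731 = 0.3104
c = 5 / 25.7^0.3104 = 5 / 2.739 = 1.825
A = (10/1.825)^(1/0.3104) ⇒ ln A = ln(5.479)/0.3104 = 5.4795
A = e^5.4795 ≈ 239.7 ha

240 ha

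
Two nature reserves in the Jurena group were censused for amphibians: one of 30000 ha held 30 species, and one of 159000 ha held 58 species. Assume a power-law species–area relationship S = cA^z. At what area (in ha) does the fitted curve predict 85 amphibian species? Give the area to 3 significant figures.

z = ln(58/30) / ln(159000/30000) = 0.6592 / 1.6677 = 0.3953
c = 30 / 30000^0.3953 = 30 / 58.86 = 0.5097
A = (85/0.5097)^(1/0.3953) ⇒ ln A = ln(166.8)/0.3953 = 12.9435
A = e^12.9435 ≈ 418127 ha

418000 ha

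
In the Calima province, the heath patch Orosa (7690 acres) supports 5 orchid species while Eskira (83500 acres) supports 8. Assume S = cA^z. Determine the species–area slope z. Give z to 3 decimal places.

0.197

Taking logs: ln S = ln c + z ln A, so z = (ln S₂ − ln S₁)/(ln A₂ − ln A₁).
z = ln(8/5) / ln(83500/7690) = ln(1.6) / ln(10.86) = 0.4700 / 2.3849 = 0.1971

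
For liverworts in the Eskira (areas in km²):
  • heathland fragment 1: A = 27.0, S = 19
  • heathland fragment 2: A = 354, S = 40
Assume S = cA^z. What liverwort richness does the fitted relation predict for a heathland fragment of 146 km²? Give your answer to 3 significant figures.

z = ln(40/19) / ln(354/27) = 0.7444 / 2.5735 = 0.2893
c = 19 / 27^0.2893 = 19 / 2.595 = 7.323
S₃ = 7.323 × 146^0.2893 = 7.323 × 4.228 ≈ 30.96

31.0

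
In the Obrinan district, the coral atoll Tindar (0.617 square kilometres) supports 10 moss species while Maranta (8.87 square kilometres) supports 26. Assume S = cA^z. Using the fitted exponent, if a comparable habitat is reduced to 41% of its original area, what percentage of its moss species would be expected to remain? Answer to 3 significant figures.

z = ln(26/10) / ln(8.87/0.617) = 0.9555 / 2.6656 = 0.3585
S_new/S_old = (A_new/A_old)^z = 0.41^0.3585 = exp(0.3585 × -0.8916) = 0.7264

72.6%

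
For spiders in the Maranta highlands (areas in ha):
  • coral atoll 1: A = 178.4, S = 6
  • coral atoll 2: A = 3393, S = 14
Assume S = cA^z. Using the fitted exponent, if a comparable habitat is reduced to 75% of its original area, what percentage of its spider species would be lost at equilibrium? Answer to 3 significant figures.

7.94%

z = ln(14/6) / ln(3393/178.4) = 0.8473 / 2.9454 = 0.2877
S_new/S_old = (A_new/A_old)^z = 0.75^0.2877 = exp(0.2877 × -0.2877) = 0.9206
Fraction lost = 1 − 0.9206 = 0.07942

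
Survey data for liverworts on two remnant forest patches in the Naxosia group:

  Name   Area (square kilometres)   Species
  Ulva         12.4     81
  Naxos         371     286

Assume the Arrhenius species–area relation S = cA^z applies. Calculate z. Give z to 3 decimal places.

0.371

Taking logs: ln S = ln c + z ln A, so z = (ln S₂ − ln S₁)/(ln A₂ − ln A₁).
z = ln(286/81) / ln(371/12.4) = ln(3.531) / ln(29.92) = 1.2615 / 3.3985 = 0.3712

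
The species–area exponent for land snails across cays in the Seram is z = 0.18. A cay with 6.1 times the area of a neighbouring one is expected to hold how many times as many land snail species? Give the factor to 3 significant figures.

S₂/S₁ = (A₂/A₁)^z = 6.1^0.18
ln(S₂/S₁) = 0.18 × ln 6.1 = 0.18 × 1.8083 = 0.3255
S₂/S₁ = e^0.3255 ≈ 1.385

1.38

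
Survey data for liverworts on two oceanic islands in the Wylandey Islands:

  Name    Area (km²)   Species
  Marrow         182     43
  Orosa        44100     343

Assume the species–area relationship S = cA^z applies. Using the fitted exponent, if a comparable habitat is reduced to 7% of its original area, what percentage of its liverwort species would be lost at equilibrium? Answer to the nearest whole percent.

63%

z = ln(343/43) / ln(44100/182) = 2.0765 / 5.4902 = 0.3782
S_new/S_old = (A_new/A_old)^z = 0.07^0.3782 = exp(0.3782 × -2.6593) = 0.3658
Fraction lost = 1 − 0.3658 = 0.6342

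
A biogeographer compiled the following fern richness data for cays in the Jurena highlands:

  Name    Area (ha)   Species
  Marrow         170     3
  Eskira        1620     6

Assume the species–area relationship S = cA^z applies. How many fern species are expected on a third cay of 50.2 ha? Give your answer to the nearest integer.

2

z = ln(6/3) / ln(1620/170) = 0.6931 / 2.2544 = 0.3075
c = 3 / 170^0.3075 = 3 / 4.851 = 0.6185
S₃ = 0.6185 × 50.2^0.3075 = 0.6185 × 3.334 ≈ 2.062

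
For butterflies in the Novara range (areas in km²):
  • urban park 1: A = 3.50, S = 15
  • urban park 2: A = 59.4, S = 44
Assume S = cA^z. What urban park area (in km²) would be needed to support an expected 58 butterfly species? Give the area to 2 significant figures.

z = ln(44/15) / ln(59.4/3.5) = 1.0761 / 2.8315 = 0.3801
c = 15 / 3.5^0.3801 = 15 / 1.61 = 9.318
A = (58/9.318)^(1/0.3801) ⇒ ln A = ln(6.225)/0.3801 = 4.8112
A = e^4.8112 ≈ 122.9 km²

120 km²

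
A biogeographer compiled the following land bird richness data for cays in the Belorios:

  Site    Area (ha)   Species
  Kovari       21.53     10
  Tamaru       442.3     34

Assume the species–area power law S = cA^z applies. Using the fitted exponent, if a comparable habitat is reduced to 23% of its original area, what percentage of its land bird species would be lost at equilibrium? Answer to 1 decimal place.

z = ln(34/10) / ln(442.3/21.53) = 1.2238 / 3.0225 = 0.4049
S_new/S_old = (A_new/A_old)^z = 0.23^0.4049 = exp(0.4049 × -1.4697) = 0.5515
Fraction lost = 1 − 0.5515 = 0.4485

44.8%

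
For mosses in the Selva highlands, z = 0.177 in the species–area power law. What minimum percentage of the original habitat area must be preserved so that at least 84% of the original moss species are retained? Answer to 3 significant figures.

Need (A_new/A_old)^0.177 = 0.84, so A_new/A_old = 0.84^(1/0.177) = 0.84^5.65
ln(A_new/A_old) = ln 0.84 / 0.177 = -0.1744 / 0.177 = -0.9850
A_new/A_old = e^-0.9850 ≈ 0.3734

37.3%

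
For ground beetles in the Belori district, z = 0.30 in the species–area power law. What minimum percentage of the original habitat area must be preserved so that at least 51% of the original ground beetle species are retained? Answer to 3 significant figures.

10.6%

Need (A_new/A_old)^0.3 = 0.51, so A_new/A_old = 0.51^(1/0.3) = 0.51^3.333
ln(A_new/A_old) = ln 0.51 / 0.3 = -0.6733 / 0.3 = -2.2445
A_new/A_old = e^-2.2445 ≈ 0.106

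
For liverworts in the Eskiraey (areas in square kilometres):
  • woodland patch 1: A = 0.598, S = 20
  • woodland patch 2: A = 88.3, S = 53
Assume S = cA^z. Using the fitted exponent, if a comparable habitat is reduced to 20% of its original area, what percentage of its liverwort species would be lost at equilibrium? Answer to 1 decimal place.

z = ln(53/20) / ln(88.3/0.598) = 0.9746 / 4.9949 = 0.1951
S_new/S_old = (A_new/A_old)^z = 0.2^0.1951 = exp(0.1951 × -1.6094) = 0.7305
Fraction lost = 1 − 0.7305 = 0.2695

26.9%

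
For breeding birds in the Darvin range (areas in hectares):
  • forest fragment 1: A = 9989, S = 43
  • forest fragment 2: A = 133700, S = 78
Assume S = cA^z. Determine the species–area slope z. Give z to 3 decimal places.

Taking logs: ln S = ln c + z ln A, so z = (ln S₂ − ln S₁)/(ln A₂ − ln A₁).
z = ln(78/43) / ln(133700/9989) = ln(1.814) / ln(13.38) = 0.5955 / 2.5941 = 0.2296

0.230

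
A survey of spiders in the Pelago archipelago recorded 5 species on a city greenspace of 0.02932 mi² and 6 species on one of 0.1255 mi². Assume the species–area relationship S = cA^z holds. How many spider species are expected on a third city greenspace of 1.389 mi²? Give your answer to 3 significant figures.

8.11

z = ln(6/5) / ln(0.1255/0.02932) = 0.1823 / 1.4540 = 0.1254
c = 5 / 0.02932^0.1254 = 5 / 0.6424 = 7.783
S₃ = 7.783 × 1.389^0.1254 = 7.783 × 1.042 ≈ 8.111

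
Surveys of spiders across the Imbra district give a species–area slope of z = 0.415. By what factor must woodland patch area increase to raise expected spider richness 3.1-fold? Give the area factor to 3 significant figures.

(A₂/A₁)^0.415 = 3.1, so A₂/A₁ = 3.1^(1/0.415) = 3.1^2.41
ln(A₂/A₁) = ln 3.1 / 0.415 = 1.1314 / 0.415 = 2.7263
A₂/A₁ = e^2.7263 ≈ 15.28

15.3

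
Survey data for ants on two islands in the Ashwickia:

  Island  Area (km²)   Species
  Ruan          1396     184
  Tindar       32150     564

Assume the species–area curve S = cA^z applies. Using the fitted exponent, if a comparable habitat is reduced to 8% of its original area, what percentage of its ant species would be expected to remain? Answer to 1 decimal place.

40.6%

z = ln(564/184) / ln(32150/1396) = 1.1201 / 3.1368 = 0.3571
S_new/S_old = (A_new/A_old)^z = 0.08^0.3571 = exp(0.3571 × -2.5257) = 0.4058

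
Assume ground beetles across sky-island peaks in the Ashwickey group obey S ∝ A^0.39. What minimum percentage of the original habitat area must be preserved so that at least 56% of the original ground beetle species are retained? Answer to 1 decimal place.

22.6%

Need (A_new/A_old)^0.39 = 0.56, so A_new/A_old = 0.56^(1/0.39) = 0.56^2.564
ln(A_new/A_old) = ln 0.56 / 0.39 = -0.5798 / 0.39 = -1.4867
A_new/A_old = e^-1.4867 ≈ 0.2261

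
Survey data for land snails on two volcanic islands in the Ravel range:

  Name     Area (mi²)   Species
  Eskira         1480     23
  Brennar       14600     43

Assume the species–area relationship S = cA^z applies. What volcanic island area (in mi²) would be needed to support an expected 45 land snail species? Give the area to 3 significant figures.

z = ln(43/23) / ln(14600/1480) = 0.6257 / 2.2890 = 0.2734
c = 23 / 1480^0.2734 = 23 / 7.355 = 3.127
A = (45/3.127)^(1/0.2734) ⇒ ln A = ln(14.39)/0.2734 = 9.7551
A = e^9.7551 ≈ 17242 mi²

17200 mi²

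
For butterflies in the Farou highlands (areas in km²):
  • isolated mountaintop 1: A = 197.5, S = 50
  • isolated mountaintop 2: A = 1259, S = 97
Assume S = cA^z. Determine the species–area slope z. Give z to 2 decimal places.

Taking logs: ln S = ln c + z ln A, so z = (ln S₂ − ln S₁)/(ln A₂ − ln A₁).
z = ln(97/50) / ln(1259/197.5) = ln(1.94) / ln(6.375) = 0.6627 / 1.8523 = 0.3578

0.36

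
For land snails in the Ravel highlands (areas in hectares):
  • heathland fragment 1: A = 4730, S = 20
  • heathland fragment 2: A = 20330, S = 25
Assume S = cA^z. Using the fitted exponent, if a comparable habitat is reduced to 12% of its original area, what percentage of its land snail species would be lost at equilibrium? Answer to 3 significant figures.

27.7%

z = ln(25/20) / ln(20330/4730) = 0.2231 / 1.4582 = 0.1530
S_new/S_old = (A_new/A_old)^z = 0.12^0.1530 = exp(0.1530 × -2.1203) = 0.7229
Fraction lost = 1 − 0.7229 = 0.2771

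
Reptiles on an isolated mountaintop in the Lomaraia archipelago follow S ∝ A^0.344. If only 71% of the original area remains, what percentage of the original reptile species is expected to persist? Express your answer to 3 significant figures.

S_new/S_old = (A_new/A_old)^z = 0.71^0.344
= exp(0.344 × ln 0.71) = exp(0.344 × -0.3425) = exp(-0.1178) ≈ 0.8889

88.9%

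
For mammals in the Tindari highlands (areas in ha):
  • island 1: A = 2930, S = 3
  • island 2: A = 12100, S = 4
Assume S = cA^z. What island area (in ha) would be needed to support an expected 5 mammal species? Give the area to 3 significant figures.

36400 ha

z = ln(4/3) / ln(12100/2930) = 0.2877 / 1.4182 = 0.2028
c = 3 / 2930^0.2028 = 3 / 5.05 = 0.5941
A = (5/0.5941)^(1/0.2028) ⇒ ln A = ln(8.416)/0.2028 = 10.5010
A = e^10.5010 ≈ 36352 ha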